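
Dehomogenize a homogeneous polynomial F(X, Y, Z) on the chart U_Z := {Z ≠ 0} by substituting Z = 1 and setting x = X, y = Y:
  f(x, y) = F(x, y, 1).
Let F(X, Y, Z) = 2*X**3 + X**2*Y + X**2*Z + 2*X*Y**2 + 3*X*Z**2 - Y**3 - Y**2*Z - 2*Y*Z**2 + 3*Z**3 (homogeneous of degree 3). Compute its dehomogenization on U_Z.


f(x, y) = 2*x**3 + x**2*y + x**2 + 2*x*y**2 + 3*x - y**3 - y**2 - 2*y + 3

On U_Z we set Z = 1. Each monomial c·X^i·Y^j·Z^k in F becomes c·x^i·y^j·1^k = c·x^i·y^j.
Substituting Z = 1: F(X, Y, 1) = 2*x**3 + x**2*y + x**2 + 2*x*y**2 + 3*x - y**3 - y**2 - 2*y + 3.
Note: deg(f) ≤ deg(F) = 3; strict inequality happens when F is divisible by Z (lost terms).


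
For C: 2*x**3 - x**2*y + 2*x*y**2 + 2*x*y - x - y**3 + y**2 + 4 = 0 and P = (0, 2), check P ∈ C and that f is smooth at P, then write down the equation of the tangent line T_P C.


Tangent line at P: 11*x - 8*y + 16 = 0.

Step 1: f(0, 2) = 0, so P lies on C.
Step 2: partial derivatives
  f_x(x, y) = 6*x**2 - 2*x*y + 2*y**2 + 2*y - 1, f_y(x, y) = -x**2 + 4*x*y + 2*x - 3*y**2 + 2*y.
  f_x(P) = 11, f_y(P) = -8 (gradient nonzero, so P is smooth).
Step 3: tangent line at P: 11·(x − 0) + -8·(y − 2) = 0.
Expanding: 11*x - 8*y + 16 = 0.


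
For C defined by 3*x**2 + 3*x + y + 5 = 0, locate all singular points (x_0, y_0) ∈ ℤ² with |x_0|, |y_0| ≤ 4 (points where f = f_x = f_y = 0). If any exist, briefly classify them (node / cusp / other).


No singular points in the scanned grid; C is smooth there.

Compute partial derivatives:
  f_x = 6*x + 3.
  f_y = 1.
f_y = 1 is a nonzero constant, so f_y never vanishes: no point (x, y) can satisfy f = f_x = f_y = 0. In particular no (x, y) ∈ {−4, ..., 4}² is singular; the curve is smooth.


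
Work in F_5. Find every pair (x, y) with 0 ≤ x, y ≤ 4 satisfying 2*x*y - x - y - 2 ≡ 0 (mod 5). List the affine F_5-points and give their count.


Affine F_5-points: {(0, 3), (1, 3), (2, 3), (3, 0), (3, 1), (3, 2), (3, 3), (3, 4), (4, 3)}; count = 9.

For each of the 25 pairs (x, y) ∈ F_5², evaluate f(x, y) mod 5. Record the zeros.
  x = 0: [0↦3, 1↦2, 2↦1, 3↦0, 4↦4]  zeros at y ∈ {3}
  x = 1: [0↦2, 1↦3, 2↦4, 3↦0, 4↦1]  zeros at y ∈ {3}
  x = 2: [0↦1, 1↦4, 2↦2, 3↦0, 4↦3]  zeros at y ∈ {3}
  x = 3: [0↦0, 1↦0, 2↦0, 3↦0, 4↦0]  zeros at y ∈ {0, 1, 2, 3, 4}
  x = 4: [0↦4, 1↦1, 2↦3, 3↦0, 4↦2]  zeros at y ∈ {3}
Collecting zeros: affine points = {(0, 3), (1, 3), (2, 3), (3, 0), (3, 1), (3, 2), (3, 3), (3, 4), (4, 3)}.
Total count |C(F_5)_aff| = 9.


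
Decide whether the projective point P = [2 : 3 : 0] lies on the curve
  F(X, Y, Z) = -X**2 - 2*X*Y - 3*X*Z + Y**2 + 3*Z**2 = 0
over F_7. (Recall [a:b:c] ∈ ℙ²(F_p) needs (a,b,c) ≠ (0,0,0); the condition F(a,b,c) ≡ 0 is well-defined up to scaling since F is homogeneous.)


F(2,3,0) ≡ 0 (mod 7); P is on the curve.

Evaluate F(2, 3, 0) term-by-term (mod 7).
  -X**2 ↦ -1·4·1·1 = -4
  -2*X*Y ↦ -2·2·3·1 = -12
  -3*X*Z ↦ -3·2·1·0 = 0
  Y**2 ↦ 1·1·9·1 = 9
  3*Z**2 ↦ 3·1·1·0 = 0
Sum: F(2, 3, 0) = (-4) + (-12) + (0) + (9) + (0) = -7.
Reducing mod 7: -7 ≡ 0 (mod 7).
Since F(a, b, c) ≡ 0 (mod 7), P lies on the curve.


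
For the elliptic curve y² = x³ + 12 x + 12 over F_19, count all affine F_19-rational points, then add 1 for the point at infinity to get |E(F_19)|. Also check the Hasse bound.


Affine points = {(1, 5), (1, 14), (2, 5), (2, 14), (5, 8), (5, 11), (10, 7), (10, 12), (13, 3), (13, 16), (14, 6), (14, 13), (16, 5), (16, 14)}; affine count = 14; |E(F_19)| = 15.

Discriminant check: Δ ∝ 4a³ + 27b² = 4·12³ + 27·12² = 4·1728 + 27·144 ≡ 8 (mod 19). Nonzero ⇒ E is nonsingular.
For each x ∈ F_19, compute rhs = x³ + 12·x + 12 mod 19, then count y ∈ F_19 with y² ≡ rhs.
  x = 0: rhs = 12, matching y values: none (0 points).
  x = 1: rhs = 6, matching y values: 5, 14 (2 points).
  x = 2: rhs = 6, matching y values: 5, 14 (2 points).
  x = 3: rhs = 18, matching y values: none (0 points).
  x = 4: rhs = 10, matching y values: none (0 points).
  x = 5: rhs = 7, matching y values: 8, 11 (2 points).
  x = 6: rhs = 15, matching y values: none (0 points).
  x = 7: rhs = 2, matching y values: none (0 points).
  x = 8: rhs = 12, matching y values: none (0 points).
  x = 9: rhs = 13, matching y values: none (0 points).
  x = 10: rhs = 11, matching y values: 7, 12 (2 points).
  x = 11: rhs = 12, matching y values: none (0 points).
  x = 12: rhs = 3, matching y values: none (0 points).
  x = 13: rhs = 9, matching y values: 3, 16 (2 points).
  x = 14: rhs = 17, matching y values: 6, 13 (2 points).
  x = 15: rhs = 14, matching y values: none (0 points).
  x = 16: rhs = 6, matching y values: 5, 14 (2 points).
  x = 17: rhs = 18, matching y values: none (0 points).
  x = 18: rhs = 18, matching y values: none (0 points).
Total affine count: 14.
Full point count |E(F_19)| = 14 + 1 = 15.
Hasse bound: |15 − (19+1)| = |-5| = 5 ≤ 2√19 ≈ 8.7178 ✓.


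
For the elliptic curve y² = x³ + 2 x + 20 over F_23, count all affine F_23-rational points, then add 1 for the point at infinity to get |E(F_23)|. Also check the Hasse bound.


Affine points = {(1, 0), (2, 3), (2, 20), (4, 0), (6, 8), (6, 15), (7, 3), (7, 20), (9, 10), (9, 13), (11, 4), (11, 19), (12, 1), (12, 22), (13, 9), (13, 14), (14, 3), (14, 20), (16, 10), (16, 13), (18, 0), (21, 10), (21, 13)}; affine count = 23; |E(F_23)| = 24.

Discriminant check: Δ ∝ 4a³ + 27b² = 4·2³ + 27·20² = 4·8 + 27·400 ≡ 22 (mod 23). Nonzero ⇒ E is nonsingular.
For each x ∈ F_23, compute rhs = x³ + 2·x + 20 mod 23, then count y ∈ F_23 with y² ≡ rhs.
  x = 0: rhs = 20, matching y values: none (0 points).
  x = 1: rhs = 0, matching y values: 0 (1 points).
  x = 2: rhs = 9, matching y values: 3, 20 (2 points).
  x = 3: rhs = 7, matching y values: none (0 points).
  x = 4: rhs = 0, matching y values: 0 (1 points).
  x = 5: rhs = 17, matching y values: none (0 points).
  x = 6: rhs = 18, matching y values: 8, 15 (2 points).
  x = 7: rhs = 9, matching y values: 3, 20 (2 points).
  x = 8: rhs = 19, matching y values: none (0 points).
  x = 9: rhs = 8, matching y values: 10, 13 (2 points).
  x = 10: rhs = 5, matching y values: none (0 points).
  x = 11: rhs = 16, matching y values: 4, 19 (2 points).
  x = 12: rhs = 1, matching y values: 1, 22 (2 points).
  x = 13: rhs = 12, matching y values: 9, 14 (2 points).
  x = 14: rhs = 9, matching y values: 3, 20 (2 points).
  x = 15: rhs = 21, matching y values: none (0 points).
  x = 16: rhs = 8, matching y values: 10, 13 (2 points).
  x = 17: rhs = 22, matching y values: none (0 points).
  x = 18: rhs = 0, matching y values: 0 (1 points).
  x = 19: rhs = 17, matching y values: none (0 points).
  x = 20: rhs = 10, matching y values: none (0 points).
  x = 21: rhs = 8, matching y values: 10, 13 (2 points).
  x = 22: rhs = 17, matching y values: none (0 points).
Total affine count: 23.
Full point count |E(F_23)| = 23 + 1 = 24.
Hasse bound: |24 − (23+1)| = |0| = 0 ≤ 2√23 ≈ 9.5917 ✓.


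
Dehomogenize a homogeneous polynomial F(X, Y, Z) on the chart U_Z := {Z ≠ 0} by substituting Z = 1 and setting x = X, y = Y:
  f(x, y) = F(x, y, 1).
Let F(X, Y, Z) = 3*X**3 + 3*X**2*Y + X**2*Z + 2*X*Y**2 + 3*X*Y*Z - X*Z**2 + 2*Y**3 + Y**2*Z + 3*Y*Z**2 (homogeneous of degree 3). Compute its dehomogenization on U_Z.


f(x, y) = 3*x**3 + 3*x**2*y + x**2 + 2*x*y**2 + 3*x*y - x + 2*y**3 + y**2 + 3*y

On U_Z we set Z = 1. Each monomial c·X^i·Y^j·Z^k in F becomes c·x^i·y^j·1^k = c·x^i·y^j.
Substituting Z = 1: F(X, Y, 1) = 3*x**3 + 3*x**2*y + x**2 + 2*x*y**2 + 3*x*y - x + 2*y**3 + y**2 + 3*y.
Note: deg(f) ≤ deg(F) = 3; strict inequality happens when F is divisible by Z (lost terms).


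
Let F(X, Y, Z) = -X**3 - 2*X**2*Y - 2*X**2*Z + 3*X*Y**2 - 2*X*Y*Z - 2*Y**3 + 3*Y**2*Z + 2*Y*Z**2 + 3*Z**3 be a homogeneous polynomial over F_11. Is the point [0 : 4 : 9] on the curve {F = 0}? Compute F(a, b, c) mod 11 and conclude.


F(0,4,9) ≡ 4 (mod 11); P is NOT on the curve.

Evaluate F(0, 4, 9) term-by-term (mod 11).
  -X**3 ↦ -1·0·1·1 = 0
  -2*X**2*Y ↦ -2·0·4·1 = 0
  -2*X**2*Z ↦ -2·0·1·9 = 0
  3*X*Y**2 ↦ 3·0·16·1 = 0
  -2*X*Y*Z ↦ -2·0·4·9 = 0
  -2*Y**3 ↦ -2·1·64·1 = -128
  3*Y**2*Z ↦ 3·1·16·9 = 432
  2*Y*Z**2 ↦ 2·1·4·81 = 648
  3*Z**3 ↦ 3·1·1·729 = 2187
Sum: F(0, 4, 9) = (0) + (0) + (0) + (0) + (0) + (-128) + (432) + (648) + (2187) = 3139.
Reducing mod 11: 3139 ≡ 4 (mod 11).
Since F(a, b, c) ≡ 4 ≠ 0 (mod 11), P does NOT lie on the curve.


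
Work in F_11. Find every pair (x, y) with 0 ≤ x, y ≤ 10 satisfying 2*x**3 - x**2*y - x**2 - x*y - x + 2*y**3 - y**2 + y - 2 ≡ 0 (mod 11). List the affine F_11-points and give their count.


Affine F_11-points: {(0, 1), (2, 6), (4, 1), (5, 3), (5, 6), (5, 8), (7, 7), (8, 1), (8, 8), (9, 3), (9, 4), (9, 10), (10, 3)}; count = 13.

For each of the 121 pairs (x, y) ∈ F_11², evaluate f(x, y) mod 11. Record the zeros.
  x = 0: [0↦9, 1↦0, 2↦1, 3↦2, 4↦4, 5↦8, 6↦4, 7↦4, 8↦9, 9↦9, 10↦5]  zeros at y ∈ {1}
  x = 1: [0↦9, 1↦9, 2↦8, 3↦7, 4↦7, 5↦9, 6↦3, 7↦1, 8↦4, 9↦2, 10↦7]  zeros at y ∈ ∅
  x = 2: [0↦8, 1↦4, 2↦10, 3↦5, 4↦1, 5↦10, 6↦0, 7↦5, 8↦4, 9↦9, 10↦10]  zeros at y ∈ {6}
  x = 3: [0↦7, 1↦8, 2↦8, 3↦8, 4↦9, 5↦1, 6↦7, 7↦6, 8↦10, 9↦9, 10↦4]  zeros at y ∈ ∅
  x = 4: [0↦7, 1↦0, 2↦3, 3↦6, 4↦10, 5↦5, 6↦3, 7↦5, 8↦1, 9↦3, 10↦1]  zeros at y ∈ {1}
  x = 5: [0↦9, 1↦3, 2↦7, 3↦0, 4↦5, 5↦1, 6↦0, 7↦3, 8↦0, 9↦3, 10↦2]  zeros at y ∈ {3, 6, 8}
  x = 6: [0↦3, 1↦7, 2↦10, 3↦2, 4↦6, 5↦1, 6↦10, 7↦1, 8↦8, 9↦10, 10↦8]  zeros at y ∈ ∅
  x = 7: [0↦1, 1↦2, 2↦2, 3↦2, 4↦3, 5↦6, 6↦1, 7↦0, 8↦4, 9↦3, 10↦9]  zeros at y ∈ {7}
  x = 8: [0↦4, 1↦0, 2↦6, 3↦1, 4↦8, 5↦6, 6↦7, 7↦1, 8↦0, 9↦5, 10↦6]  zeros at y ∈ {1, 8}
  x = 9: [0↦2, 1↦2, 2↦1, 3↦0, 4↦0, 5↦2, 6↦7, 7↦5, 8↦8, 9↦6, 10↦0]  zeros at y ∈ {3, 4, 10}
  x = 10: [0↦7, 1↦9, 2↦10, 3↦0, 4↦2, 5↦6, 6↦2, 7↦2, 8↦7, 9↦7, 10↦3]  zeros at y ∈ {3}
Collecting zeros: affine points = {(0, 1), (2, 6), (4, 1), (5, 3), (5, 6), (5, 8), (7, 7), (8, 1), (8, 8), (9, 3), (9, 4), (9, 10), (10, 3)}.
Total count |C(F_11)_aff| = 13.


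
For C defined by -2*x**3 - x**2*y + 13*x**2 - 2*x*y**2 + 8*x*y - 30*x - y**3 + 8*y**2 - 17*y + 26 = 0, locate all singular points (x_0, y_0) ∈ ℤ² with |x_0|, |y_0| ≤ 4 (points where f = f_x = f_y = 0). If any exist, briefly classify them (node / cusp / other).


Singular points: {(2, 1)}; classification: cusp.

Compute partial derivatives:
  f_x = -6*x**2 - 2*x*y + 26*x - 2*y**2 + 8*y - 30.
  f_y = -x**2 - 4*x*y + 8*x - 3*y**2 + 16*y - 17.
Scan x_0 ∈ {−4, ..., 4}. For each x_0, f_y(x_0, y) is a polynomial in y; find its integer roots y ∈ {−4, ..., 4}, then test f_x and f at those candidates.
  x = -4: f_y(-4, y) = -3*y**2 + 32*y - 65; no integer root y with |y| ≤ 4.
  x = -3: f_y(-3, y) = -3*y**2 + 28*y - 50; no integer root y with |y| ≤ 4.
  x = -2: f_y(-2, y) = -3*y**2 + 24*y - 37; no integer root y with |y| ≤ 4.
  x = -1: f_y(-1, y) = -3*y**2 + 20*y - 26; no integer root y with |y| ≤ 4.
  x = 0: f_y(0, y) = -3*y**2 + 16*y - 17; no integer root y with |y| ≤ 4.
  x = 1: f_y(1, y) = -3*y**2 + 12*y - 10; no integer root y with |y| ≤ 4.
  x = 2: f_y(2, y) = -3*y**2 + 8*y - 5; vanishes at y ∈ {1}. (2, 1): f_x = 0, f = 0 — SINGULAR.
  x = 3: f_y(3, y) = -3*y**2 + 4*y - 2; no integer root y with |y| ≤ 4.
  x = 4: f_y(4, y) = -3*y**2 - 1; no integer root y with |y| ≤ 4.
Only singular point on the grid: (2, 1).
Classify: substitute x = 2 + u, y = 1 + v and expand: f = -2*u**3 - u**2*v - 2*u*v**2 - v**3 + v**2.
No constant or linear terms (consistent with a singular point). Quadratic part: v**2. Cubic part: -2*u**3 - u**2*v - 2*u*v**2 - v**3.
The quadratic part v**2 is a perfect square, so there is a single (double) tangent line v = 0, i.e. y = 1. Restricting the cubic part to that line (v = 0) leaves -2*u**3 ≠ 0, so f is not divisible by v and the branch is v² ≈ 2*u**3 to lowest order — this is a cusp.
Classification: cusp.


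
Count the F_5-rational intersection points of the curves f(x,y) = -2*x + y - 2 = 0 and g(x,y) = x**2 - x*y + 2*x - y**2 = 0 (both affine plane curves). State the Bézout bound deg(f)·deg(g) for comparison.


Common zeros: {(2, 1)}; count = 1; Bézout bound = 2.

deg(f) = 1, deg(g) = 2, so Bézout bound = 2.
Scan x ∈ F_5. For each x, list the y ∈ F_5 with f(x, y) ≡ 0 and those with g(x, y) ≡ 0 (mod 5); the common zeros in that column are the intersection.
  x = 0: f ≡ 0 at y ∈ {2}; g ≡ 0 at y ∈ {0}; common: ∅.
  x = 1: f ≡ 0 at y ∈ {4}; g ≡ 0 at y ∈ ∅; common: ∅.
  x = 2: f ≡ 0 at y ∈ {1}; g ≡ 0 at y ∈ {1, 2}; common: {1}.
  x = 3: f ≡ 0 at y ∈ {3}; g ≡ 0 at y ∈ {0, 2}; common: ∅.
  x = 4: f ≡ 0 at y ∈ {0}; g ≡ 0 at y ∈ ∅; common: ∅.
Collecting: common zeros = {(2, 1)}, so the count is 1.
Comparison with the Bézout bound: 1 ≤ 2 = deg(f)·deg(g), as expected for curves with no common component (the affine F_5-count falls short of the bound because intersections may lie at infinity, over extension fields, or carry multiplicity).


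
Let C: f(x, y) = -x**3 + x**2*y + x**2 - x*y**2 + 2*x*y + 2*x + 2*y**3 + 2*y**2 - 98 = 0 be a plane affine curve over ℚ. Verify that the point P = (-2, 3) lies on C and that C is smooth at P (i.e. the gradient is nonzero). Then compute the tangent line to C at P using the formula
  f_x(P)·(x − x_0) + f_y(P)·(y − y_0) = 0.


Tangent line at P: -29*x + 78*y - 292 = 0.

Step 1: f(-2, 3) = 0, so P lies on C.
Step 2: partial derivatives
  f_x(x, y) = -3*x**2 + 2*x*y + 2*x - y**2 + 2*y + 2, f_y(x, y) = x**2 - 2*x*y + 2*x + 6*y**2 + 4*y.
  f_x(P) = -29, f_y(P) = 78 (gradient nonzero, so P is smooth).
Step 3: tangent line at P: -29·(x − -2) + 78·(y − 3) = 0.
Expanding: -29*x + 78*y - 292 = 0.


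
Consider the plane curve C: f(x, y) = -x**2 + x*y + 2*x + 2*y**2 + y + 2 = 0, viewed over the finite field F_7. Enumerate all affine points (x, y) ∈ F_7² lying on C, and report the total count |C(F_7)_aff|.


Affine F_7-points: {(1, 1), (1, 5), (2, 1), (5, 2), (6, 2), (6, 5)}; count = 6.

For each of the 49 pairs (x, y) ∈ F_7², evaluate f(x, y) mod 7. Record the zeros.
  x = 0: [0↦2, 1↦5, 2↦5, 3↦2, 4↦3, 5↦1, 6↦3]  zeros at y ∈ ∅
  x = 1: [0↦3, 1↦0, 2↦1, 3↦6, 4↦1, 5↦0, 6↦3]  zeros at y ∈ {1, 5}
  x = 2: [0↦2, 1↦0, 2↦2, 3↦1, 4↦4, 5↦4, 6↦1]  zeros at y ∈ {1}
  x = 3: [0↦6, 1↦5, 2↦1, 3↦1, 4↦5, 5↦6, 6↦4]  zeros at y ∈ ∅
  x = 4: [0↦1, 1↦1, 2↦5, 3↦6, 4↦4, 5↦6, 6↦5]  zeros at y ∈ ∅
  x = 5: [0↦1, 1↦2, 2↦0, 3↦2, 4↦1, 5↦4, 6↦4]  zeros at y ∈ {2}
  x = 6: [0↦6, 1↦1, 2↦0, 3↦3, 4↦3, 5↦0, 6↦1]  zeros at y ∈ {2, 5}
Collecting zeros: affine points = {(1, 1), (1, 5), (2, 1), (5, 2), (6, 2), (6, 5)}.
Total count |C(F_7)_aff| = 6.


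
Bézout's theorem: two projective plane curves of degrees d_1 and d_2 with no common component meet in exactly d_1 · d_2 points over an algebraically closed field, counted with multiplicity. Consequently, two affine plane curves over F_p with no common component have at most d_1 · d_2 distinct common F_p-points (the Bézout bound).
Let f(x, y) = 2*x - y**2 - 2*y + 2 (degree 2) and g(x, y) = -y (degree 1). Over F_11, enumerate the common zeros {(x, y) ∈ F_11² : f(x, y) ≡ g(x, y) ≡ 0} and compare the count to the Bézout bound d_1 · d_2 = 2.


Common zeros: {(10, 0)}; count = 1; Bézout bound = 2.

deg(f) = 2, deg(g) = 1, so Bézout bound = 2.
Scan x ∈ F_11. For each x, list the y ∈ F_11 with f(x, y) ≡ 0 and those with g(x, y) ≡ 0 (mod 11); the common zeros in that column are the intersection.
  x = 0: f ≡ 0 at y ∈ {4, 5}; g ≡ 0 at y ∈ {0}; common: ∅.
  x = 1: f ≡ 0 at y ∈ {3, 6}; g ≡ 0 at y ∈ {0}; common: ∅.
  x = 2: f ≡ 0 at y ∈ ∅; g ≡ 0 at y ∈ {0}; common: ∅.
  x = 3: f ≡ 0 at y ∈ {2, 7}; g ≡ 0 at y ∈ {0}; common: ∅.
  x = 4: f ≡ 0 at y ∈ {10}; g ≡ 0 at y ∈ {0}; common: ∅.
  x = 5: f ≡ 0 at y ∈ ∅; g ≡ 0 at y ∈ {0}; common: ∅.
  x = 6: f ≡ 0 at y ∈ {1, 8}; g ≡ 0 at y ∈ {0}; common: ∅.
  x = 7: f ≡ 0 at y ∈ ∅; g ≡ 0 at y ∈ {0}; common: ∅.
  x = 8: f ≡ 0 at y ∈ ∅; g ≡ 0 at y ∈ {0}; common: ∅.
  x = 9: f ≡ 0 at y ∈ ∅; g ≡ 0 at y ∈ {0}; common: ∅.
  x = 10: f ≡ 0 at y ∈ {0, 9}; g ≡ 0 at y ∈ {0}; common: {0}.
Collecting: common zeros = {(10, 0)}, so the count is 1.
Comparison with the Bézout bound: 1 ≤ 2 = deg(f)·deg(g), as expected for curves with no common component (the affine F_11-count falls short of the bound because intersections may lie at infinity, over extension fields, or carry multiplicity).


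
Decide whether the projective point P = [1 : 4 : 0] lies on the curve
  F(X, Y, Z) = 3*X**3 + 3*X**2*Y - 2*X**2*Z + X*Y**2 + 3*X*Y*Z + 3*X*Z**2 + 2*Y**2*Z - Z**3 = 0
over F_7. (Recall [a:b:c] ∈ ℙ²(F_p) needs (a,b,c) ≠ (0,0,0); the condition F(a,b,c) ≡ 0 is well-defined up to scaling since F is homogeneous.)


F(1,4,0) ≡ 3 (mod 7); P is NOT on the curve.

Evaluate F(1, 4, 0) term-by-term (mod 7).
  3*X**3 ↦ 3·1·1·1 = 3
  3*X**2*Y ↦ 3·1·4·1 = 12
  -2*X**2*Z ↦ -2·1·1·0 = 0
  X*Y**2 ↦ 1·1·16·1 = 16
  3*X*Y*Z ↦ 3·1·4·0 = 0
  3*X*Z**2 ↦ 3·1·1·0 = 0
  2*Y**2*Z ↦ 2·1·16·0 = 0
  -Z**3 ↦ -1·1·1·0 = 0
Sum: F(1, 4, 0) = (3) + (12) + (0) + (16) + (0) + (0) + (0) + (0) = 31.
Reducing mod 7: 31 ≡ 3 (mod 7).
Since F(a, b, c) ≡ 3 ≠ 0 (mod 7), P does NOT lie on the curve.


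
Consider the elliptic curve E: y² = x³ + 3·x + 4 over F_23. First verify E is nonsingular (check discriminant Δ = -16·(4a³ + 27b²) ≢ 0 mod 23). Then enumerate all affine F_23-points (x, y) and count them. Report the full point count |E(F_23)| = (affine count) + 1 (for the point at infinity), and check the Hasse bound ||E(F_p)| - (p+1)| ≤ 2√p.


Affine points = {(0, 2), (0, 21), (1, 10), (1, 13), (2, 8), (2, 15), (5, 11), (5, 12), (6, 10), (6, 13), (7, 0), (9, 1), (9, 22), (13, 3), (13, 20), (16, 10), (16, 13), (17, 0), (18, 5), (18, 18), (21, 6), (21, 17), (22, 0)}; affine count = 23; |E(F_23)| = 24.

Discriminant check: Δ ∝ 4a³ + 27b² = 4·3³ + 27·4² = 4·27 + 27·16 ≡ 11 (mod 23). Nonzero ⇒ E is nonsingular.
For each x ∈ F_23, compute rhs = x³ + 3·x + 4 mod 23, then count y ∈ F_23 with y² ≡ rhs.
  x = 0: rhs = 4, matching y values: 2, 21 (2 points).
  x = 1: rhs = 8, matching y values: 10, 13 (2 points).
  x = 2: rhs = 18, matching y values: 8, 15 (2 points).
  x = 3: rhs = 17, matching y values: none (0 points).
  x = 4: rhs = 11, matching y values: none (0 points).
  x = 5: rhs = 6, matching y values: 11, 12 (2 points).
  x = 6: rhs = 8, matching y values: 10, 13 (2 points).
  x = 7: rhs = 0, matching y values: 0 (1 points).
  x = 8: rhs = 11, matching y values: none (0 points).
  x = 9: rhs = 1, matching y values: 1, 22 (2 points).
  x = 10: rhs = 22, matching y values: none (0 points).
  x = 11: rhs = 11, matching y values: none (0 points).
  x = 12: rhs = 20, matching y values: none (0 points).
  x = 13: rhs = 9, matching y values: 3, 20 (2 points).
  x = 14: rhs = 7, matching y values: none (0 points).
  x = 15: rhs = 20, matching y values: none (0 points).
  x = 16: rhs = 8, matching y values: 10, 13 (2 points).
  x = 17: rhs = 0, matching y values: 0 (1 points).
  x = 18: rhs = 2, matching y values: 5, 18 (2 points).
  x = 19: rhs = 20, matching y values: none (0 points).
  x = 20: rhs = 14, matching y values: none (0 points).
  x = 21: rhs = 13, matching y values: 6, 17 (2 points).
  x = 22: rhs = 0, matching y values: 0 (1 points).
Total affine count: 23.
Full point count |E(F_23)| = 23 + 1 = 24.
Hasse bound: |24 − (23+1)| = |0| = 0 ≤ 2√23 ≈ 9.5917 ✓.


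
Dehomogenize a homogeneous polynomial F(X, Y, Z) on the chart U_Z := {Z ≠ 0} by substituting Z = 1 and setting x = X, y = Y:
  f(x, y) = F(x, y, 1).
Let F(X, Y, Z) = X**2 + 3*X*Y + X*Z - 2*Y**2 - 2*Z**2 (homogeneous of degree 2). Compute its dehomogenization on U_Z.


f(x, y) = x**2 + 3*x*y + x - 2*y**2 - 2

On U_Z we set Z = 1. Each monomial c·X^i·Y^j·Z^k in F becomes c·x^i·y^j·1^k = c·x^i·y^j.
Substituting Z = 1: F(X, Y, 1) = x**2 + 3*x*y + x - 2*y**2 - 2.
Note: deg(f) ≤ deg(F) = 2; strict inequality happens when F is divisible by Z (lost terms).


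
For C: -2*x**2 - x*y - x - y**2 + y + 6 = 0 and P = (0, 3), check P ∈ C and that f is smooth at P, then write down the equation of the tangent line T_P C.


Tangent line at P: -4*x - 5*y + 15 = 0.

Step 1: f(0, 3) = 0, so P lies on C.
Step 2: partial derivatives
  f_x(x, y) = -4*x - y - 1, f_y(x, y) = -x - 2*y + 1.
  f_x(P) = -4, f_y(P) = -5 (gradient nonzero, so P is smooth).
Step 3: tangent line at P: -4·(x − 0) + -5·(y − 3) = 0.
Expanding: -4*x - 5*y + 15 = 0.


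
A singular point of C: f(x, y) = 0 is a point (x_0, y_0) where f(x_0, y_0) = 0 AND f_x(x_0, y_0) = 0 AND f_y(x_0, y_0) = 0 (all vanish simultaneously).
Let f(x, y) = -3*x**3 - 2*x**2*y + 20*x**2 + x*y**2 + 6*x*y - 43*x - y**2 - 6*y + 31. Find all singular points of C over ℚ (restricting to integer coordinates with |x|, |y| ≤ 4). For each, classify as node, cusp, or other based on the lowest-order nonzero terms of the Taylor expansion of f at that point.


Singular points: {(2, 1)}; classification: cusp.

Compute partial derivatives:
  f_x = -9*x**2 - 4*x*y + 40*x + y**2 + 6*y - 43.
  f_y = -2*x**2 + 2*x*y + 6*x - 2*y - 6.
Scan x_0 ∈ {−4, ..., 4}. For each x_0, f_y(x_0, y) is a polynomial in y; find its integer roots y ∈ {−4, ..., 4}, then test f_x and f at those candidates.
  x = -4: f_y(-4, y) = -10*y - 62; no integer root y with |y| ≤ 4.
  x = -3: f_y(-3, y) = -8*y - 42; no integer root y with |y| ≤ 4.
  x = -2: f_y(-2, y) = -6*y - 26; no integer root y with |y| ≤ 4.
  x = -1: f_y(-1, y) = -4*y - 14; no integer root y with |y| ≤ 4.
  x = 0: f_y(0, y) = -2*y - 6; vanishes at y ∈ {-3}. (0, -3): f_x = -52 ≠ 0.
  x = 1: f_y(1, y) = -2; no integer root y with |y| ≤ 4.
  x = 2: f_y(2, y) = 2*y - 2; vanishes at y ∈ {1}. (2, 1): f_x = 0, f = 0 — SINGULAR.
  x = 3: f_y(3, y) = 4*y - 6; no integer root y with |y| ≤ 4.
  x = 4: f_y(4, y) = 6*y - 14; no integer root y with |y| ≤ 4.
Only singular point on the grid: (2, 1).
Classify: substitute x = 2 + u, y = 1 + v and expand: f = -3*u**3 - 2*u**2*v + u*v**2 + v**2.
No constant or linear terms (consistent with a singular point). Quadratic part: v**2. Cubic part: -3*u**3 - 2*u**2*v + u*v**2.
The quadratic part v**2 is a perfect square, so there is a single (double) tangent line v = 0, i.e. y = 1. Restricting the cubic part to that line (v = 0) leaves -3*u**3 ≠ 0, so f is not divisible by v and the branch is v² ≈ 3*u**3 to lowest order — this is a cusp.
Classification: cusp.


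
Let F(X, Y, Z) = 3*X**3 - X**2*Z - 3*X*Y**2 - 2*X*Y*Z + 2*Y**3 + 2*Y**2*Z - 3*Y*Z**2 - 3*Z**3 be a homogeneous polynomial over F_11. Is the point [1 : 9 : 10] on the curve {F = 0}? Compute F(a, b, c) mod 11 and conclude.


F(1,9,10) ≡ 6 (mod 11); P is NOT on the curve.

Evaluate F(1, 9, 10) term-by-term (mod 11).
  3*X**3 ↦ 3·1·1·1 = 3
  -X**2*Z ↦ -1·1·1·10 = -10
  -3*X*Y**2 ↦ -3·1·81·1 = -243
  -2*X*Y*Z ↦ -2·1·9·10 = -180
  2*Y**3 ↦ 2·1·729·1 = 1458
  2*Y**2*Z ↦ 2·1·81·10 = 1620
  -3*Y*Z**2 ↦ -3·1·9·100 = -2700
  -3*Z**3 ↦ -3·1·1·1000 = -3000
Sum: F(1, 9, 10) = (3) + (-10) + (-243) + (-180) + (1458) + (1620) + (-2700) + (-3000) = -3052.
Reducing mod 11: -3052 ≡ 6 (mod 11).
Since F(a, b, c) ≡ 6 ≠ 0 (mod 11), P does NOT lie on the curve.


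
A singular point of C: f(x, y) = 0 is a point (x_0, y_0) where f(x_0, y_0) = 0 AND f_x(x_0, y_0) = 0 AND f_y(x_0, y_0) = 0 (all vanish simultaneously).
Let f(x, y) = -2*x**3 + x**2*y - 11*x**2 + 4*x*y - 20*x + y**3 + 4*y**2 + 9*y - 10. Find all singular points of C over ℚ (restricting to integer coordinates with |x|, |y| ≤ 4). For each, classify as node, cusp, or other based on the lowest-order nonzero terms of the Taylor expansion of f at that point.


Singular points: {(-2, -1)}; classification: cusp.

Compute partial derivatives:
  f_x = -6*x**2 + 2*x*y - 22*x + 4*y - 20.
  f_y = x**2 + 4*x + 3*y**2 + 8*y + 9.
Scan x_0 ∈ {−4, ..., 4}. For each x_0, f_y(x_0, y) is a polynomial in y; find its integer roots y ∈ {−4, ..., 4}, then test f_x and f at those candidates.
  x = -4: f_y(-4, y) = 3*y**2 + 8*y + 9; no integer root y with |y| ≤ 4.
  x = -3: f_y(-3, y) = 3*y**2 + 8*y + 6; no integer root y with |y| ≤ 4.
  x = -2: f_y(-2, y) = 3*y**2 + 8*y + 5; vanishes at y ∈ {-1}. (-2, -1): f_x = 0, f = 0 — SINGULAR.
  x = -1: f_y(-1, y) = 3*y**2 + 8*y + 6; no integer root y with |y| ≤ 4.
  x = 0: f_y(0, y) = 3*y**2 + 8*y + 9; no integer root y with |y| ≤ 4.
  x = 1: f_y(1, y) = 3*y**2 + 8*y + 14; no integer root y with |y| ≤ 4.
  x = 2: f_y(2, y) = 3*y**2 + 8*y + 21; no integer root y with |y| ≤ 4.
  x = 3: f_y(3, y) = 3*y**2 + 8*y + 30; no integer root y with |y| ≤ 4.
  x = 4: f_y(4, y) = 3*y**2 + 8*y + 41; no integer root y with |y| ≤ 4.
Only singular point on the grid: (-2, -1).
Classify: substitute x = -2 + u, y = -1 + v and expand: f = -2*u**3 + u**2*v + v**3 + v**2.
No constant or linear terms (consistent with a singular point). Quadratic part: v**2. Cubic part: -2*u**3 + u**2*v + v**3.
The quadratic part v**2 is a perfect square, so there is a single (double) tangent line v = 0, i.e. y = -1. Restricting the cubic part to that line (v = 0) leaves -2*u**3 ≠ 0, so f is not divisible by v and the branch is v² ≈ 2*u**3 to lowest order — this is a cusp.
Classification: cusp.


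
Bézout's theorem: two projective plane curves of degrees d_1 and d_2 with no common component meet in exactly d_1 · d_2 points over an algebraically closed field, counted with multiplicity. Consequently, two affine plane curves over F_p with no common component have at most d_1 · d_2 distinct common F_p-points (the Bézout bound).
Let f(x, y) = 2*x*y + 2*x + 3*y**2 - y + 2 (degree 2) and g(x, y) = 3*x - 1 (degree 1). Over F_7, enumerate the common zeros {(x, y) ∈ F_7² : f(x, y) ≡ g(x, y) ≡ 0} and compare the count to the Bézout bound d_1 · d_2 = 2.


Common zeros: {(5, 2)}; count = 1; Bézout bound = 2.

deg(f) = 2, deg(g) = 1, so Bézout bound = 2.
Scan x ∈ F_7. For each x, list the y ∈ F_7 with f(x, y) ≡ 0 and those with g(x, y) ≡ 0 (mod 7); the common zeros in that column are the intersection.
  x = 0: f ≡ 0 at y ∈ ∅; g ≡ 0 at y ∈ ∅; common: ∅.
  x = 1: f ≡ 0 at y ∈ {4, 5}; g ≡ 0 at y ∈ ∅; common: ∅.
  x = 2: f ≡ 0 at y ∈ {3}; g ≡ 0 at y ∈ ∅; common: ∅.
  x = 3: f ≡ 0 at y ∈ ∅; g ≡ 0 at y ∈ ∅; common: ∅.
  x = 4: f ≡ 0 at y ∈ ∅; g ≡ 0 at y ∈ ∅; common: ∅.
  x = 5: f ≡ 0 at y ∈ {2}; g ≡ 0 at y ∈ {0, 1, 2, 3, 4, 5, 6}; common: {2}.
  x = 6: f ≡ 0 at y ∈ {0, 1}; g ≡ 0 at y ∈ ∅; common: ∅.
Collecting: common zeros = {(5, 2)}, so the count is 1.
Comparison with the Bézout bound: 1 ≤ 2 = deg(f)·deg(g), as expected for curves with no common component (the affine F_7-count falls short of the bound because intersections may lie at infinity, over extension fields, or carry multiplicity).


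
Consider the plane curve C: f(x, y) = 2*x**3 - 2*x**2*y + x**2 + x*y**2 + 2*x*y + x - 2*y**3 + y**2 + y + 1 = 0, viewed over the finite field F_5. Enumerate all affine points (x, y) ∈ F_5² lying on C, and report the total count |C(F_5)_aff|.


Affine F_5-points: {(1, 0), (3, 2)}; count = 2.

For each of the 25 pairs (x, y) ∈ F_5², evaluate f(x, y) mod 5. Record the zeros.
  x = 0: [0↦1, 1↦1, 2↦1, 3↦4, 4↦3]  zeros at y ∈ ∅
  x = 1: [0↦0, 1↦1, 2↦4, 3↦2, 4↦3]  zeros at y ∈ {0}
  x = 2: [0↦3, 1↦1, 2↦3, 3↦2, 4↦1]  zeros at y ∈ ∅
  x = 3: [0↦2, 1↦3, 2↦0, 3↦1, 4↦4]  zeros at y ∈ {2}
  x = 4: [0↦4, 1↦4, 2↦2, 3↦1, 4↦4]  zeros at y ∈ ∅
Collecting zeros: affine points = {(1, 0), (3, 2)}.
Total count |C(F_5)_aff| = 2.


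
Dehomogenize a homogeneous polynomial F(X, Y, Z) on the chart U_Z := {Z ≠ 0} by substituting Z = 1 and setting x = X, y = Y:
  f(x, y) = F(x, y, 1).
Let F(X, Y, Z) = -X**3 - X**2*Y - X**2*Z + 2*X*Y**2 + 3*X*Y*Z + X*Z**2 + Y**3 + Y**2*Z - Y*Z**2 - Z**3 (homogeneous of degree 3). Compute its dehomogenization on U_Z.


f(x, y) = -x**3 - x**2*y - x**2 + 2*x*y**2 + 3*x*y + x + y**3 + y**2 - y - 1

On U_Z we set Z = 1. Each monomial c·X^i·Y^j·Z^k in F becomes c·x^i·y^j·1^k = c·x^i·y^j.
Substituting Z = 1: F(X, Y, 1) = -x**3 - x**2*y - x**2 + 2*x*y**2 + 3*x*y + x + y**3 + y**2 - y - 1.
Note: deg(f) ≤ deg(F) = 3; strict inequality happens when F is divisible by Z (lost terms).


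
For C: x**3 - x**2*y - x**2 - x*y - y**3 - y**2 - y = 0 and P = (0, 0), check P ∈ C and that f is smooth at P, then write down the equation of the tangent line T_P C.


Tangent line at P: -y = 0.

Step 1: f(0, 0) = 0, so P lies on C.
Step 2: partial derivatives
  f_x(x, y) = 3*x**2 - 2*x*y - 2*x - y, f_y(x, y) = -x**2 - x - 3*y**2 - 2*y - 1.
  f_x(P) = 0, f_y(P) = -1 (gradient nonzero, so P is smooth).
Step 3: tangent line at P: 0·(x − 0) + -1·(y − 0) = 0.
Expanding: -y = 0.


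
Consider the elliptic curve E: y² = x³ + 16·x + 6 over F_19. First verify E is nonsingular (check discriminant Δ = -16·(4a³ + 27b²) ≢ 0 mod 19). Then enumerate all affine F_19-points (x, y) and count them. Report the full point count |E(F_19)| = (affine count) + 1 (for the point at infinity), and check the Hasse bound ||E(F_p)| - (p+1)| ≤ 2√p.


Affine points = {(0, 5), (0, 14), (1, 2), (1, 17), (3, 9), (3, 10), (4, 1), (4, 18), (7, 9), (7, 10), (8, 0), (9, 9), (9, 10), (10, 8), (10, 11), (12, 8), (12, 11), (13, 6), (13, 13), (15, 7), (15, 12), (16, 8), (16, 11), (17, 2), (17, 17)}; affine count = 25; |E(F_19)| = 26.

Discriminant check: Δ ∝ 4a³ + 27b² = 4·16³ + 27·6² = 4·4096 + 27·36 ≡ 9 (mod 19). Nonzero ⇒ E is nonsingular.
For each x ∈ F_19, compute rhs = x³ + 16·x + 6 mod 19, then count y ∈ F_19 with y² ≡ rhs.
  x = 0: rhs = 6, matching y values: 5, 14 (2 points).
  x = 1: rhs = 4, matching y values: 2, 17 (2 points).
  x = 2: rhs = 8, matching y values: none (0 points).
  x = 3: rhs = 5, matching y values: 9, 10 (2 points).
  x = 4: rhs = 1, matching y values: 1, 18 (2 points).
  x = 5: rhs = 2, matching y values: none (0 points).
  x = 6: rhs = 14, matching y values: none (0 points).
  x = 7: rhs = 5, matching y values: 9, 10 (2 points).
  x = 8: rhs = 0, matching y values: 0 (1 points).
  x = 9: rhs = 5, matching y values: 9, 10 (2 points).
  x = 10: rhs = 7, matching y values: 8, 11 (2 points).
  x = 11: rhs = 12, matching y values: none (0 points).
  x = 12: rhs = 7, matching y values: 8, 11 (2 points).
  x = 13: rhs = 17, matching y values: 6, 13 (2 points).
  x = 14: rhs = 10, matching y values: none (0 points).
  x = 15: rhs = 11, matching y values: 7, 12 (2 points).
  x = 16: rhs = 7, matching y values: 8, 11 (2 points).
  x = 17: rhs = 4, matching y values: 2, 17 (2 points).
  x = 18: rhs = 8, matching y values: none (0 points).
Total affine count: 25.
Full point count |E(F_19)| = 25 + 1 = 26.
Hasse bound: |26 − (19+1)| = |6| = 6 ≤ 2√19 ≈ 8.7178 ✓.


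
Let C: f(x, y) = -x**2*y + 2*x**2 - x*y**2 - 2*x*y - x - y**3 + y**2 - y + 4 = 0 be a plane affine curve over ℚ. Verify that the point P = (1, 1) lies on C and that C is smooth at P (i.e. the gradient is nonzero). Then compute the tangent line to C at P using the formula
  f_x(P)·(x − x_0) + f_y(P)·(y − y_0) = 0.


Tangent line at P: -2*x - 7*y + 9 = 0.

Step 1: f(1, 1) = 0, so P lies on C.
Step 2: partial derivatives
  f_x(x, y) = -2*x*y + 4*x - y**2 - 2*y - 1, f_y(x, y) = -x**2 - 2*x*y - 2*x - 3*y**2 + 2*y - 1.
  f_x(P) = -2, f_y(P) = -7 (gradient nonzero, so P is smooth).
Step 3: tangent line at P: -2·(x − 1) + -7·(y − 1) = 0.
Expanding: -2*x - 7*y + 9 = 0.


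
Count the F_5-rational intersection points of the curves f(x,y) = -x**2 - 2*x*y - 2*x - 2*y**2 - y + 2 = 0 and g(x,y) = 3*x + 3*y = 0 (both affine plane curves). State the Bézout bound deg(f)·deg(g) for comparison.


Common zeros: {(1, 4), (3, 2)}; count = 2; Bézout bound = 2.

deg(f) = 2, deg(g) = 1, so Bézout bound = 2.
Scan x ∈ F_5. For each x, list the y ∈ F_5 with f(x, y) ≡ 0 and those with g(x, y) ≡ 0 (mod 5); the common zeros in that column are the intersection.
  x = 0: f ≡ 0 at y ∈ ∅; g ≡ 0 at y ∈ {0}; common: ∅.
  x = 1: f ≡ 0 at y ∈ {2, 4}; g ≡ 0 at y ∈ {4}; common: {4}.
  x = 2: f ≡ 0 at y ∈ ∅; g ≡ 0 at y ∈ {3}; common: ∅.
  x = 3: f ≡ 0 at y ∈ {2}; g ≡ 0 at y ∈ {2}; common: {2}.
  x = 4: f ≡ 0 at y ∈ {4}; g ≡ 0 at y ∈ {1}; common: ∅.
Collecting: common zeros = {(1, 4), (3, 2)}, so the count is 2.
Comparison with the Bézout bound: 2 ≤ 2 = deg(f)·deg(g), as expected for curves with no common component (the bound is attained).


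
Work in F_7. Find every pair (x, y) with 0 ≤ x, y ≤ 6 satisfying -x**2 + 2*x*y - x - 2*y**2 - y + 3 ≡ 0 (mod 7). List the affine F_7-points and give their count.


Affine F_7-points: {(0, 1), (0, 2), (1, 1), (1, 3), (3, 2), (3, 4), (4, 3), (4, 4)}; count = 8.

For each of the 49 pairs (x, y) ∈ F_7², evaluate f(x, y) mod 7. Record the zeros.
  x = 0: [0↦3, 1↦0, 2↦0, 3↦3, 4↦2, 5↦4, 6↦2]  zeros at y ∈ {1, 2}
  x = 1: [0↦1, 1↦0, 2↦2, 3↦0, 4↦1, 5↦5, 6↦5]  zeros at y ∈ {1, 3}
  x = 2: [0↦4, 1↦5, 2↦2, 3↦2, 4↦5, 5↦4, 6↦6]  zeros at y ∈ ∅
  x = 3: [0↦5, 1↦1, 2↦0, 3↦2, 4↦0, 5↦1, 6↦5]  zeros at y ∈ {2, 4}
  x = 4: [0↦4, 1↦2, 2↦3, 3↦0, 4↦0, 5↦3, 6↦2]  zeros at y ∈ {3, 4}
  x = 5: [0↦1, 1↦1, 2↦4, 3↦3, 4↦5, 5↦3, 6↦4]  zeros at y ∈ ∅
  x = 6: [0↦3, 1↦5, 2↦3, 3↦4, 4↦1, 5↦1, 6↦4]  zeros at y ∈ ∅
Collecting zeros: affine points = {(0, 1), (0, 2), (1, 1), (1, 3), (3, 2), (3, 4), (4, 3), (4, 4)}.
Total count |C(F_7)_aff| = 8.


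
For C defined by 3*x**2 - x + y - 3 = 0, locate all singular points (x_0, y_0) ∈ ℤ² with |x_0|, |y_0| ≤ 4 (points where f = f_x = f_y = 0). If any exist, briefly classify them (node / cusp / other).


No singular points in the scanned grid; C is smooth there.

Compute partial derivatives:
  f_x = 6*x - 1.
  f_y = 1.
f_y = 1 is a nonzero constant, so f_y never vanishes: no point (x, y) can satisfy f = f_x = f_y = 0. In particular no (x, y) ∈ {−4, ..., 4}² is singular; the curve is smooth.


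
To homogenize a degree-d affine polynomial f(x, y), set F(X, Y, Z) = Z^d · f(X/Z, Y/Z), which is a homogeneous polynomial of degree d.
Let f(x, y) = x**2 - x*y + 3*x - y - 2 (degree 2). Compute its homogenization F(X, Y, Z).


F(X, Y, Z) = X**2 - X*Y + 3*X*Z - Y*Z - 2*Z**2

deg(f) = 2.
Substitute x = X/Z, y = Y/Z into f, then multiply by Z^2.
  monomial 1·x^2·y^0 ↦ 1·X^2·Y^0·Z^0.
  monomial -1·x^1·y^1 ↦ -1·X^1·Y^1·Z^0.
  monomial 3·x^1·y^0 ↦ 3·X^1·Y^0·Z^1.
  monomial -1·x^0·y^1 ↦ -1·X^0·Y^1·Z^1.
  monomial -2·x^0·y^0 ↦ -2·X^0·Y^0·Z^2.
Collecting: F(X, Y, Z) = X**2 - X*Y + 3*X*Z - Y*Z - 2*Z**2.


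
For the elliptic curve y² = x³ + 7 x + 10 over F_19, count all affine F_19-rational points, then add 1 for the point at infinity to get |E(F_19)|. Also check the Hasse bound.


Affine points = {(3, 1), (3, 18), (4, 8), (4, 11), (9, 2), (9, 17), (10, 4), (10, 15), (12, 6), (12, 13), (16, 0), (17, 8), (17, 11)}; affine count = 13; |E(F_19)| = 14.

Discriminant check: Δ ∝ 4a³ + 27b² = 4·7³ + 27·10² = 4·343 + 27·100 ≡ 6 (mod 19). Nonzero ⇒ E is nonsingular.
For each x ∈ F_19, compute rhs = x³ + 7·x + 10 mod 19, then count y ∈ F_19 with y² ≡ rhs.
  x = 0: rhs = 10, matching y values: none (0 points).
  x = 1: rhs = 18, matching y values: none (0 points).
  x = 2: rhs = 13, matching y values: none (0 points).
  x = 3: rhs = 1, matching y values: 1, 18 (2 points).
  x = 4: rhs = 7, matching y values: 8, 11 (2 points).
  x = 5: rhs = 18, matching y values: none (0 points).
  x = 6: rhs = 2, matching y values: none (0 points).
  x = 7: rhs = 3, matching y values: none (0 points).
  x = 8: rhs = 8, matching y values: none (0 points).
  x = 9: rhs = 4, matching y values: 2, 17 (2 points).
  x = 10: rhs = 16, matching y values: 4, 15 (2 points).
  x = 11: rhs = 12, matching y values: none (0 points).
  x = 12: rhs = 17, matching y values: 6, 13 (2 points).
  x = 13: rhs = 18, matching y values: none (0 points).
  x = 14: rhs = 2, matching y values: none (0 points).
  x = 15: rhs = 13, matching y values: none (0 points).
  x = 16: rhs = 0, matching y values: 0 (1 points).
  x = 17: rhs = 7, matching y values: 8, 11 (2 points).
  x = 18: rhs = 2, matching y values: none (0 points).
Total affine count: 13.
Full point count |E(F_19)| = 13 + 1 = 14.
Hasse bound: |14 − (19+1)| = |-6| = 6 ≤ 2√19 ≈ 8.7178 ✓.


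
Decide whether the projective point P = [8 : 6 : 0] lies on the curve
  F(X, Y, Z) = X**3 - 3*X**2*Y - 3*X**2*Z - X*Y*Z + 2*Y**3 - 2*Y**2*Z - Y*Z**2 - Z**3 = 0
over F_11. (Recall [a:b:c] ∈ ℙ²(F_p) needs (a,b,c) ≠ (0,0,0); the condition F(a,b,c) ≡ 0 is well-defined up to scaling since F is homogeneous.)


F(8,6,0) ≡ 1 (mod 11); P is NOT on the curve.

Evaluate F(8, 6, 0) term-by-term (mod 11).
  X**3 ↦ 1·512·1·1 = 512
  -3*X**2*Y ↦ -3·64·6·1 = -1152
  -3*X**2*Z ↦ -3·64·1·0 = 0
  -X*Y*Z ↦ -1·8·6·0 = 0
  2*Y**3 ↦ 2·1·216·1 = 432
  -2*Y**2*Z ↦ -2·1·36·0 = 0
  -Y*Z**2 ↦ -1·1·6·0 = 0
  -Z**3 ↦ -1·1·1·0 = 0
Sum: F(8, 6, 0) = (512) + (-1152) + (0) + (0) + (432) + (0) + (0) + (0) = -208.
Reducing mod 11: -208 ≡ 1 (mod 11).
Since F(a, b, c) ≡ 1 ≠ 0 (mod 11), P does NOT lie on the curve.


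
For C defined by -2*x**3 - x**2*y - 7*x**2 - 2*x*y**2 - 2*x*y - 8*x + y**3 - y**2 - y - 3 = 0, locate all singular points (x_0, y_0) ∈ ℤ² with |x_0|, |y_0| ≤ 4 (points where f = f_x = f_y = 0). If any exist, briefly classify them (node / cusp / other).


Singular points: {(-1, 0)}; classification: node.

Compute partial derivatives:
  f_x = -6*x**2 - 2*x*y - 14*x - 2*y**2 - 2*y - 8.
  f_y = -x**2 - 4*x*y - 2*x + 3*y**2 - 2*y - 1.
Scan x_0 ∈ {−4, ..., 4}. For each x_0, f_y(x_0, y) is a polynomial in y; find its integer roots y ∈ {−4, ..., 4}, then test f_x and f at those candidates.
  x = -4: f_y(-4, y) = 3*y**2 + 14*y - 9; no integer root y with |y| ≤ 4.
  x = -3: f_y(-3, y) = 3*y**2 + 10*y - 4; no integer root y with |y| ≤ 4.
  x = -2: f_y(-2, y) = 3*y**2 + 6*y - 1; no integer root y with |y| ≤ 4.
  x = -1: f_y(-1, y) = 3*y**2 + 2*y; vanishes at y ∈ {0}. (-1, 0): f_x = 0, f = 0 — SINGULAR.
  x = 0: f_y(0, y) = 3*y**2 - 2*y - 1; vanishes at y ∈ {1}. (0, 1): f_x = -12 ≠ 0.
  x = 1: f_y(1, y) = 3*y**2 - 6*y - 4; no integer root y with |y| ≤ 4.
  x = 2: f_y(2, y) = 3*y**2 - 10*y - 9; no integer root y with |y| ≤ 4.
  x = 3: f_y(3, y) = 3*y**2 - 14*y - 16; no integer root y with |y| ≤ 4.
  x = 4: f_y(4, y) = 3*y**2 - 18*y - 25; no integer root y with |y| ≤ 4.
Only singular point on the grid: (-1, 0).
Classify: substitute x = -1 + u, y = 0 + v and expand: f = -2*u**3 - u**2*v - u**2 - 2*u*v**2 + v**3 + v**2.
No constant or linear terms (consistent with a singular point). Quadratic part: -u**2 + v**2. Cubic part: -2*u**3 - u**2*v - 2*u*v**2 + v**3.
The quadratic part v**2 - u**2 = (v − u)(v + u) splits into two distinct linear factors, so there are two distinct tangent lines y − 0 = ±(x − -1) — this is a node (ordinary double point).
Classification: node.


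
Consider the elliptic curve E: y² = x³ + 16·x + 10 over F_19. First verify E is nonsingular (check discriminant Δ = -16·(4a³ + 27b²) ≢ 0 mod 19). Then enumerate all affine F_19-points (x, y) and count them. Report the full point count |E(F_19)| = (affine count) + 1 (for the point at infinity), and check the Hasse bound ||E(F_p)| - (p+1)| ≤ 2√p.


Affine points = {(3, 3), (3, 16), (4, 9), (4, 10), (5, 5), (5, 14), (7, 3), (7, 16), (8, 2), (8, 17), (9, 3), (9, 16), (10, 7), (10, 12), (11, 4), (11, 15), (12, 7), (12, 12), (16, 7), (16, 12)}; affine count = 20; |E(F_19)| = 21.

Discriminant check: Δ ∝ 4a³ + 27b² = 4·16³ + 27·10² = 4·4096 + 27·100 ≡ 8 (mod 19). Nonzero ⇒ E is nonsingular.
For each x ∈ F_19, compute rhs = x³ + 16·x + 10 mod 19, then count y ∈ F_19 with y² ≡ rhs.
  x = 0: rhs = 10, matching y values: none (0 points).
  x = 1: rhs = 8, matching y values: none (0 points).
  x = 2: rhs = 12, matching y values: none (0 points).
  x = 3: rhs = 9, matching y values: 3, 16 (2 points).
  x = 4: rhs = 5, matching y values: 9, 10 (2 points).
  x = 5: rhs = 6, matching y values: 5, 14 (2 points).
  x = 6: rhs = 18, matching y values: none (0 points).
  x = 7: rhs = 9, matching y values: 3, 16 (2 points).
  x = 8: rhs = 4, matching y values: 2, 17 (2 points).
  x = 9: rhs = 9, matching y values: 3, 16 (2 points).
  x = 10: rhs = 11, matching y values: 7, 12 (2 points).
  x = 11: rhs = 16, matching y values: 4, 15 (2 points).
  x = 12: rhs = 11, matching y values: 7, 12 (2 points).
  x = 13: rhs = 2, matching y values: none (0 points).
  x = 14: rhs = 14, matching y values: none (0 points).
  x = 15: rhs = 15, matching y values: none (0 points).
  x = 16: rhs = 11, matching y values: 7, 12 (2 points).
  x = 17: rhs = 8, matching y values: none (0 points).
  x = 18: rhs = 12, matching y values: none (0 points).
Total affine count: 20.
Full point count |E(F_19)| = 20 + 1 = 21.
Hasse bound: |21 − (19+1)| = |1| = 1 ≤ 2√19 ≈ 8.7178 ✓.
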